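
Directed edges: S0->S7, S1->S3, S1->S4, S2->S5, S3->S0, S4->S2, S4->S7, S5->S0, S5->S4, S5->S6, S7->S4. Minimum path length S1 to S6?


BFS layer-by-layer from S1:
  dist 0: {S1}
  dist 1: {S3, S4}
  dist 2: {S0, S2, S7}
  dist 3: {S5}
  dist 4: {S6}
  -> S6 reached at distance 4
Shortest path length = 4

4


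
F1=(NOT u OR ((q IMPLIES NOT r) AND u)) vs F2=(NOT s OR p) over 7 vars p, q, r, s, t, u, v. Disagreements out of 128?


F1 = (NOT u OR ((q IMPLIES NOT r) AND u))
F2 = (NOT s OR p)
Evaluate both on each of 128 rows (bits = p,q,r,s,t,u,v):
  row 0 [0000000]: F1=1 F2=1 -> 0
  row 1 [0000001]: F1=1 F2=1 -> 0
  row 2 [0000010]: F1=1 F2=1 -> 0
  row 3 [0000011]: F1=1 F2=1 -> 0
  row 4 [0000100]: F1=1 F2=1 -> 0
  (every remaining row is evaluated the same way; all 128 results are listed next)
Full result column, 8 rows per line (p,q,r,s fixed per line; t,u,v runs 000..111 left to right):
  rows 0-7 [p,q,r,s=0000]: 00000000  (ones: 0)
  rows 8-15 [p,q,r,s=0001]: 11111111  (ones: 8)
  rows 16-23 [p,q,r,s=0010]: 00000000  (ones: 0)
  rows 24-31 [p,q,r,s=0011]: 11111111  (ones: 8)
  rows 32-39 [p,q,r,s=0100]: 00000000  (ones: 0)
  rows 40-47 [p,q,r,s=0101]: 11111111  (ones: 8)
  rows 48-55 [p,q,r,s=0110]: 00110011  (ones: 4)
  rows 56-63 [p,q,r,s=0111]: 11001100  (ones: 4)
  rows 64-71 [p,q,r,s=1000]: 00000000  (ones: 0)
  rows 72-79 [p,q,r,s=1001]: 00000000  (ones: 0)
  rows 80-87 [p,q,r,s=1010]: 00000000  (ones: 0)
  rows 88-95 [p,q,r,s=1011]: 00000000  (ones: 0)
  rows 96-103 [p,q,r,s=1100]: 00000000  (ones: 0)
  rows 104-111 [p,q,r,s=1101]: 00000000  (ones: 0)
  rows 112-119 [p,q,r,s=1110]: 00110011  (ones: 4)
  rows 120-127 [p,q,r,s=1111]: 00110011  (ones: 4)
Disagreements = 0+8+0+8+0+8+4+4+0+0+0+0+0+0+4+4 = 40

40


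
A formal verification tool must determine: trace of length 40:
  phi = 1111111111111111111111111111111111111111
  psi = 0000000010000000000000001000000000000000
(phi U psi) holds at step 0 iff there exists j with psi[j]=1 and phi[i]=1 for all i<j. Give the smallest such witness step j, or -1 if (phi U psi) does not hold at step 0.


(phi U psi) at 0: need smallest j with psi[j]=1 and phi[i]=1 for all i in [0,j).
Scan from step 0:
  step 0: phi=1, psi=0 -> continue
  step 1: phi=1, psi=0 -> continue
  step 2: phi=1, psi=0 -> continue
  step 3: phi=1, psi=0 -> continue
  step 8: psi=1 and phi held for [0,8) -> witness found
Witness step = 8

8


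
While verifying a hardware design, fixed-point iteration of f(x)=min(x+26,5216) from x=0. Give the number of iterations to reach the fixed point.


Step 1: x=0, cap=5216, increment=26
Step 2: x grows by 26 each step until capped at 5216; fixed point is x=5216
Step 3: iterations = ceil(5216/26) = 201

201


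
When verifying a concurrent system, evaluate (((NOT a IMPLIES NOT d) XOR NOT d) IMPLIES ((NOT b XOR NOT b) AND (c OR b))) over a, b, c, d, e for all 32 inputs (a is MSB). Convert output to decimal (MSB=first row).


Formula: (((NOT a IMPLIES NOT d) XOR NOT d) IMPLIES ((NOT b XOR NOT b) AND (c OR b))) over a, b, c, d, e (32 rows)
Evaluate each row (bits = a,b,c,d,e, MSB first):
  row 0 [00000]: (((NOT 0 IMPLIES NOT 0) XOR NOT 0) IMPLIES ((NOT 0 XOR NOT 0) AND (0 OR 0))) -> 1
  row 1 [00001]: (((NOT 0 IMPLIES NOT 0) XOR NOT 0) IMPLIES ((NOT 0 XOR NOT 0) AND (0 OR 0))) -> 1
  row 2 [00010]: (((NOT 0 IMPLIES NOT 1) XOR NOT 1) IMPLIES ((NOT 0 XOR NOT 0) AND (0 OR 0))) -> 1
  row 3 [00011]: (((NOT 0 IMPLIES NOT 1) XOR NOT 1) IMPLIES ((NOT 0 XOR NOT 0) AND (0 OR 0))) -> 1
  row 4 [00100]: (((NOT 0 IMPLIES NOT 0) XOR NOT 0) IMPLIES ((NOT 0 XOR NOT 0) AND (1 OR 0))) -> 1
  row 5 [00101]: (((NOT 0 IMPLIES NOT 0) XOR NOT 0) IMPLIES ((NOT 0 XOR NOT 0) AND (1 OR 0))) -> 1
  row 6 [00110]: (((NOT 0 IMPLIES NOT 1) XOR NOT 1) IMPLIES ((NOT 0 XOR NOT 0) AND (1 OR 0))) -> 1
  row 7 [00111]: (((NOT 0 IMPLIES NOT 1) XOR NOT 1) IMPLIES ((NOT 0 XOR NOT 0) AND (1 OR 0))) -> 1
  row 8 [01000]: (((NOT 0 IMPLIES NOT 0) XOR NOT 0) IMPLIES ((NOT 1 XOR NOT 1) AND (0 OR 1))) -> 1
  row 9 [01001]: (((NOT 0 IMPLIES NOT 0) XOR NOT 0) IMPLIES ((NOT 1 XOR NOT 1) AND (0 OR 1))) -> 1
  row 10 [01010]: (((NOT 0 IMPLIES NOT 1) XOR NOT 1) IMPLIES ((NOT 1 XOR NOT 1) AND (0 OR 1))) -> 1
  row 11 [01011]: (((NOT 0 IMPLIES NOT 1) XOR NOT 1) IMPLIES ((NOT 1 XOR NOT 1) AND (0 OR 1))) -> 1
  row 12 [01100]: (((NOT 0 IMPLIES NOT 0) XOR NOT 0) IMPLIES ((NOT 1 XOR NOT 1) AND (1 OR 1))) -> 1
  row 13 [01101]: (((NOT 0 IMPLIES NOT 0) XOR NOT 0) IMPLIES ((NOT 1 XOR NOT 1) AND (1 OR 1))) -> 1
  row 14 [01110]: (((NOT 0 IMPLIES NOT 1) XOR NOT 1) IMPLIES ((NOT 1 XOR NOT 1) AND (1 OR 1))) -> 1
  row 15 [01111]: (((NOT 0 IMPLIES NOT 1) XOR NOT 1) IMPLIES ((NOT 1 XOR NOT 1) AND (1 OR 1))) -> 1
  row 16 [10000]: (((NOT 1 IMPLIES NOT 0) XOR NOT 0) IMPLIES ((NOT 0 XOR NOT 0) AND (0 OR 0))) -> 1
  row 17 [10001]: (((NOT 1 IMPLIES NOT 0) XOR NOT 0) IMPLIES ((NOT 0 XOR NOT 0) AND (0 OR 0))) -> 1
  row 18 [10010]: (((NOT 1 IMPLIES NOT 1) XOR NOT 1) IMPLIES ((NOT 0 XOR NOT 0) AND (0 OR 0))) -> 0
  row 19 [10011]: (((NOT 1 IMPLIES NOT 1) XOR NOT 1) IMPLIES ((NOT 0 XOR NOT 0) AND (0 OR 0))) -> 0
  row 20 [10100]: (((NOT 1 IMPLIES NOT 0) XOR NOT 0) IMPLIES ((NOT 0 XOR NOT 0) AND (1 OR 0))) -> 1
  row 21 [10101]: (((NOT 1 IMPLIES NOT 0) XOR NOT 0) IMPLIES ((NOT 0 XOR NOT 0) AND (1 OR 0))) -> 1
  row 22 [10110]: (((NOT 1 IMPLIES NOT 1) XOR NOT 1) IMPLIES ((NOT 0 XOR NOT 0) AND (1 OR 0))) -> 0
  row 23 [10111]: (((NOT 1 IMPLIES NOT 1) XOR NOT 1) IMPLIES ((NOT 0 XOR NOT 0) AND (1 OR 0))) -> 0
  row 24 [11000]: (((NOT 1 IMPLIES NOT 0) XOR NOT 0) IMPLIES ((NOT 1 XOR NOT 1) AND (0 OR 1))) -> 1
  row 25 [11001]: (((NOT 1 IMPLIES NOT 0) XOR NOT 0) IMPLIES ((NOT 1 XOR NOT 1) AND (0 OR 1))) -> 1
  row 26 [11010]: (((NOT 1 IMPLIES NOT 1) XOR NOT 1) IMPLIES ((NOT 1 XOR NOT 1) AND (0 OR 1))) -> 0
  row 27 [11011]: (((NOT 1 IMPLIES NOT 1) XOR NOT 1) IMPLIES ((NOT 1 XOR NOT 1) AND (0 OR 1))) -> 0
  row 28 [11100]: (((NOT 1 IMPLIES NOT 0) XOR NOT 0) IMPLIES ((NOT 1 XOR NOT 1) AND (1 OR 1))) -> 1
  row 29 [11101]: (((NOT 1 IMPLIES NOT 0) XOR NOT 0) IMPLIES ((NOT 1 XOR NOT 1) AND (1 OR 1))) -> 1
  row 30 [11110]: (((NOT 1 IMPLIES NOT 1) XOR NOT 1) IMPLIES ((NOT 1 XOR NOT 1) AND (1 OR 1))) -> 0
  row 31 [11111]: (((NOT 1 IMPLIES NOT 1) XOR NOT 1) IMPLIES ((NOT 1 XOR NOT 1) AND (1 OR 1))) -> 0
Full result column, 4 rows per line (a,b,c fixed per line; d,e runs 00..11 left to right):
  rows 0-3 [a,b,c=000]: 1111  = hex F
  rows 4-7 [a,b,c=001]: 1111  = hex F
  rows 8-11 [a,b,c=010]: 1111  = hex F
  rows 12-15 [a,b,c=011]: 1111  = hex F
  rows 16-19 [a,b,c=100]: 1100  = hex C
  rows 20-23 [a,b,c=101]: 1100  = hex C
  rows 24-27 [a,b,c=110]: 1100  = hex C
  rows 28-31 [a,b,c=111]: 1100  = hex C
Output column (row 0 .. row 31) = 11111111111111111100110011001100
Output column grouped in 4s = 1111 1111 1111 1111 1100 1100 1100 1100 = 0xFFFFCCCC
Convert to decimal digit by digit (value = value*16 + digit):
  F -> 15
  15*16 + 15 (F) = 255
  255*16 + 15 (F) = 4095
  4095*16 + 15 (F) = 65535
  65535*16 + 12 (C) = 1048572
  1048572*16 + 12 (C) = 16777164
  16777164*16 + 12 (C) = 268434636
  268434636*16 + 12 (C) = 4294954188
Decimal = 4294954188

4294954188


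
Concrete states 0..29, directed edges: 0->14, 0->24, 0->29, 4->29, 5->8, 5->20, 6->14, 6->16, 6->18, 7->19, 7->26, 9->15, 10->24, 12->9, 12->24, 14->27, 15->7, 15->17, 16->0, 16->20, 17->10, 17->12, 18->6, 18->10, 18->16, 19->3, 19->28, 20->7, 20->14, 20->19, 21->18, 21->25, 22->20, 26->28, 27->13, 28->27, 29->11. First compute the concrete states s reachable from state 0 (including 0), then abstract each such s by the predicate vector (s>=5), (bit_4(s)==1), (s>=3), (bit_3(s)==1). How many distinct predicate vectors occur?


BFS from 0:
Concrete reachable: {0, 11, 13, 14, 24, 27, 29}
Abstract via predicates (s>=5), (bit_4(s)==1), (s>=3), (bit_3(s)==1):
  (0,0,0,0) <- {0}
  (1,0,1,1) <- {11, 13, 14}
  (1,1,1,1) <- {24, 27, 29}
Distinct abstract states = 3

3


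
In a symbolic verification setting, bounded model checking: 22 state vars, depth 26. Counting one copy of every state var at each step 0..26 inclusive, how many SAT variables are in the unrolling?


BMC unrolls to depth k, creating one copy of each state var for steps 0..k.
Step count = 26 + 1 = 27 (steps 0 through 26)
Vars per step = 22
Total = 22 * 27 = 594

594


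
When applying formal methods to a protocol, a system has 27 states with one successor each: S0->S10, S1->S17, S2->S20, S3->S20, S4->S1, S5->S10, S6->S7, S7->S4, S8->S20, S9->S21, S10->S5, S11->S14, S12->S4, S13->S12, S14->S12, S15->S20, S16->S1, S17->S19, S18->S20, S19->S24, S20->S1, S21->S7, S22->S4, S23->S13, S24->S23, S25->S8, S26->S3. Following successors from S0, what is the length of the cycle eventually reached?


Trace from S0 until a state repeats:
  S0 -> S10 -> S5 -> S10
S10 first seen at step 1, revisited at step 3.
Cycle length = 3 - 1 = 2

2


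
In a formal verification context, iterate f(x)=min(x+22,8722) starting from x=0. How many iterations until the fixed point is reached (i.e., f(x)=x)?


Step 1: x=0, cap=8722, increment=22
Step 2: x grows by 22 each step until capped at 8722; fixed point is x=8722
Step 3: iterations = ceil(8722/22) = 397

397


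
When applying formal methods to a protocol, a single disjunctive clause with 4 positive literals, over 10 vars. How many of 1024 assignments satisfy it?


Step 1: Total=2^10=1024
Step 2: Unsat when all 4 false: 2^6=64
Step 3: Sat=1024-64=960

960


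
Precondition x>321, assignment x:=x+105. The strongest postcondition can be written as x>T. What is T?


Formula: sp(P, x:=E) = exists old_x. (x = E[old_x/x]) AND P[old_x/x] (old_x is the value of x before the assignment; eliminate old_x by solving x = E[old_x/x] for old_x)
Step 1: Precondition P: x>321, i.e. old_x > 321
Step 2: Assignment gives x = old_x + 105, so old_x = x - 105
Step 3: Substitute into P: x - 105 > 321
Step 4: Simplify: x > 321+105 = 426

426


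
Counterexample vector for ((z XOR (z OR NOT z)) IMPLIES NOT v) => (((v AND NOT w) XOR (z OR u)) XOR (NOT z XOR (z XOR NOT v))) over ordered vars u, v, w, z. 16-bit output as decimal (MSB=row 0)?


F1 = ((z XOR (z OR NOT z)) IMPLIES NOT v)
F2 = (((v AND NOT w) XOR (z OR u)) XOR (NOT z XOR (z XOR NOT v)))
Counterexample to F1=>F2 is where F1=1 and F2=0.
Evaluate each row (bits = u,v,w,z, MSB first):
  row 0 [0000]: F1=1 F2=0 -> F1&~F2 -> 1
  row 1 [0001]: F1=1 F2=1 -> F1&~F2 -> 0
  row 2 [0010]: F1=1 F2=0 -> F1&~F2 -> 1
  row 3 [0011]: F1=1 F2=1 -> F1&~F2 -> 0
  row 4 [0100]: F1=0 F2=0 -> F1&~F2 -> 0
  row 5 [0101]: F1=1 F2=1 -> F1&~F2 -> 0
  row 6 [0110]: F1=0 F2=1 -> F1&~F2 -> 0
  row 7 [0111]: F1=1 F2=0 -> F1&~F2 -> 1
  row 8 [1000]: F1=1 F2=1 -> F1&~F2 -> 0
  row 9 [1001]: F1=1 F2=1 -> F1&~F2 -> 0
  row 10 [1010]: F1=1 F2=1 -> F1&~F2 -> 0
  row 11 [1011]: F1=1 F2=1 -> F1&~F2 -> 0
  row 12 [1100]: F1=0 F2=1 -> F1&~F2 -> 0
  row 13 [1101]: F1=1 F2=1 -> F1&~F2 -> 0
  row 14 [1110]: F1=0 F2=0 -> F1&~F2 -> 0
  row 15 [1111]: F1=1 F2=0 -> F1&~F2 -> 1
Full result column, 4 rows per line (u,v fixed per line; w,z runs 00..11 left to right):
  rows 0-3 [u,v=00]: 1010  = hex A
  rows 4-7 [u,v=01]: 0001  = hex 1
  rows 8-11 [u,v=10]: 0000  = hex 0
  rows 12-15 [u,v=11]: 0001  = hex 1
Counterexample vector (row 0 .. row 15) = 1010000100000001
Output column grouped in 4s = 1010 0001 0000 0001 = 0xA101
Convert to decimal digit by digit (value = value*16 + digit):
  A -> 10
  10*16 + 1 = 161
  161*16 + 0 = 2576
  2576*16 + 1 = 41217
Decimal = 41217

41217


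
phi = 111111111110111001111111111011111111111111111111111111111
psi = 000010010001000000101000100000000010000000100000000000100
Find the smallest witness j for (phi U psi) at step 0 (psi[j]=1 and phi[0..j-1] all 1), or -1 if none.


(phi U psi) at 0: need smallest j with psi[j]=1 and phi[i]=1 for all i in [0,j).
Scan from step 0:
  step 0: phi=1, psi=0 -> continue
  step 1: phi=1, psi=0 -> continue
  step 2: phi=1, psi=0 -> continue
  step 3: phi=1, psi=0 -> continue
  step 4: psi=1 and phi held for [0,4) -> witness found
Witness step = 4

4


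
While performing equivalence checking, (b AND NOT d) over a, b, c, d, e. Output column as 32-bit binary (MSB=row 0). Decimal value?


Formula: (b AND NOT d) over a, b, c, d, e (32 rows)
Evaluate each row (bits = a,b,c,d,e, MSB first):
  row 0 [00000]: (0 AND NOT 0) -> 0
  row 1 [00001]: (0 AND NOT 0) -> 0
  row 2 [00010]: (0 AND NOT 1) -> 0
  row 3 [00011]: (0 AND NOT 1) -> 0
  row 4 [00100]: (0 AND NOT 0) -> 0
  row 5 [00101]: (0 AND NOT 0) -> 0
  row 6 [00110]: (0 AND NOT 1) -> 0
  row 7 [00111]: (0 AND NOT 1) -> 0
  row 8 [01000]: (1 AND NOT 0) -> 1
  row 9 [01001]: (1 AND NOT 0) -> 1
  row 10 [01010]: (1 AND NOT 1) -> 0
  row 11 [01011]: (1 AND NOT 1) -> 0
  row 12 [01100]: (1 AND NOT 0) -> 1
  row 13 [01101]: (1 AND NOT 0) -> 1
  row 14 [01110]: (1 AND NOT 1) -> 0
  row 15 [01111]: (1 AND NOT 1) -> 0
  row 16 [10000]: (0 AND NOT 0) -> 0
  row 17 [10001]: (0 AND NOT 0) -> 0
  row 18 [10010]: (0 AND NOT 1) -> 0
  row 19 [10011]: (0 AND NOT 1) -> 0
  row 20 [10100]: (0 AND NOT 0) -> 0
  row 21 [10101]: (0 AND NOT 0) -> 0
  row 22 [10110]: (0 AND NOT 1) -> 0
  row 23 [10111]: (0 AND NOT 1) -> 0
  row 24 [11000]: (1 AND NOT 0) -> 1
  row 25 [11001]: (1 AND NOT 0) -> 1
  row 26 [11010]: (1 AND NOT 1) -> 0
  row 27 [11011]: (1 AND NOT 1) -> 0
  row 28 [11100]: (1 AND NOT 0) -> 1
  row 29 [11101]: (1 AND NOT 0) -> 1
  row 30 [11110]: (1 AND NOT 1) -> 0
  row 31 [11111]: (1 AND NOT 1) -> 0
Full result column, 4 rows per line (a,b,c fixed per line; d,e runs 00..11 left to right):
  rows 0-3 [a,b,c=000]: 0000  = hex 0
  rows 4-7 [a,b,c=001]: 0000  = hex 0
  rows 8-11 [a,b,c=010]: 1100  = hex C
  rows 12-15 [a,b,c=011]: 1100  = hex C
  rows 16-19 [a,b,c=100]: 0000  = hex 0
  rows 20-23 [a,b,c=101]: 0000  = hex 0
  rows 24-27 [a,b,c=110]: 1100  = hex C
  rows 28-31 [a,b,c=111]: 1100  = hex C
Output column (row 0 .. row 31) = 00000000110011000000000011001100
Output column grouped in 4s = 0000 0000 1100 1100 0000 0000 1100 1100 = 0x00CC00CC
Convert to decimal digit by digit (value = value*16 + digit):
  0 -> 0
  0*16 + 0 = 0
  0*16 + 12 (C) = 12
  12*16 + 12 (C) = 204
  204*16 + 0 = 3264
  3264*16 + 0 = 52224
  52224*16 + 12 (C) = 835596
  835596*16 + 12 (C) = 13369548
Decimal = 13369548

13369548


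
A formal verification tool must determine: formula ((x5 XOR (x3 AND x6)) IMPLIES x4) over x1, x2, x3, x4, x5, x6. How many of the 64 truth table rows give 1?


Formula: ((x5 XOR (x3 AND x6)) IMPLIES x4) over 6 vars (64 rows)
Evaluate each row (x1, x2, x3, x4, x5, x6 as bits, MSB first):
  row 0 [000000]: ((0 XOR (0 AND 0)) IMPLIES 0) -> 1
  row 1 [000001]: ((0 XOR (0 AND 1)) IMPLIES 0) -> 1
  row 2 [000010]: ((1 XOR (0 AND 0)) IMPLIES 0) -> 0
  row 3 [000011]: ((1 XOR (0 AND 1)) IMPLIES 0) -> 0
  row 4 [000100]: ((0 XOR (0 AND 0)) IMPLIES 1) -> 1
  (every remaining row is evaluated the same way; all 64 results are listed next)
Full result column, 8 rows per line (x1,x2,x3 fixed per line; x4,x5,x6 runs 000..111 left to right):
  rows 0-7 [x1,x2,x3=000]: 11001111  (ones: 6)
  rows 8-15 [x1,x2,x3=001]: 10011111  (ones: 6)
  rows 16-23 [x1,x2,x3=010]: 11001111  (ones: 6)
  rows 24-31 [x1,x2,x3=011]: 10011111  (ones: 6)
  rows 32-39 [x1,x2,x3=100]: 11001111  (ones: 6)
  rows 40-47 [x1,x2,x3=101]: 10011111  (ones: 6)
  rows 48-55 [x1,x2,x3=110]: 11001111  (ones: 6)
  rows 56-63 [x1,x2,x3=111]: 10011111  (ones: 6)
Count of 1-rows = 6+6+6+6+6+6+6+6 = 48

48


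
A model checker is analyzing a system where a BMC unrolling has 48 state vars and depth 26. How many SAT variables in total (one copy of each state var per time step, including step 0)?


BMC unrolls to depth k, creating one copy of each state var for steps 0..k.
Step count = 26 + 1 = 27 (steps 0 through 26)
Vars per step = 48
Total = 48 * 27 = 1296

1296


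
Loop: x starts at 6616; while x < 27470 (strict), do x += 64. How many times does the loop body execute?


Step 1: x goes from 6616 toward 27470 by 64; the body runs while x<27470, so iterations = ceil((bound-start)/step)
Step 2: Distance=20854
Step 3: ceil(20854/64)=326

326


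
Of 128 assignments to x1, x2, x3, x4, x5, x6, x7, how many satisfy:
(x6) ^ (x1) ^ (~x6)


CNF with 3 clauses over 7 vars (128 assignments).
An assignment satisfies CNF iff every clause has >=1 true literal.
Check each row (bits = x1,x2,x3,x4,x5,x6,x7; clause T/F shown):
  row 0 [0000000]: clauses=FFT -> 0
  row 1 [0000001]: clauses=FFT -> 0
  row 2 [0000010]: clauses=TFF -> 0
  row 3 [0000011]: clauses=TFF -> 0
  row 4 [0000100]: clauses=FFT -> 0
  (every remaining row is evaluated the same way; all 128 results are listed next)
Full result column, 8 rows per line (x1,x2,x3,x4 fixed per line; x5,x6,x7 runs 000..111 left to right):
  rows 0-7 [x1,x2,x3,x4=0000]: 00000000  (ones: 0)
  rows 8-15 [x1,x2,x3,x4=0001]: 00000000  (ones: 0)
  rows 16-23 [x1,x2,x3,x4=0010]: 00000000  (ones: 0)
  rows 24-31 [x1,x2,x3,x4=0011]: 00000000  (ones: 0)
  rows 32-39 [x1,x2,x3,x4=0100]: 00000000  (ones: 0)
  rows 40-47 [x1,x2,x3,x4=0101]: 00000000  (ones: 0)
  rows 48-55 [x1,x2,x3,x4=0110]: 00000000  (ones: 0)
  rows 56-63 [x1,x2,x3,x4=0111]: 00000000  (ones: 0)
  rows 64-71 [x1,x2,x3,x4=1000]: 00000000  (ones: 0)
  rows 72-79 [x1,x2,x3,x4=1001]: 00000000  (ones: 0)
  rows 80-87 [x1,x2,x3,x4=1010]: 00000000  (ones: 0)
  rows 88-95 [x1,x2,x3,x4=1011]: 00000000  (ones: 0)
  rows 96-103 [x1,x2,x3,x4=1100]: 00000000  (ones: 0)
  rows 104-111 [x1,x2,x3,x4=1101]: 00000000  (ones: 0)
  rows 112-119 [x1,x2,x3,x4=1110]: 00000000  (ones: 0)
  rows 120-127 [x1,x2,x3,x4=1111]: 00000000  (ones: 0)
Satisfying assignments = 0+0+0+0+0+0+0+0+0+0+0+0+0+0+0+0 = 0

0


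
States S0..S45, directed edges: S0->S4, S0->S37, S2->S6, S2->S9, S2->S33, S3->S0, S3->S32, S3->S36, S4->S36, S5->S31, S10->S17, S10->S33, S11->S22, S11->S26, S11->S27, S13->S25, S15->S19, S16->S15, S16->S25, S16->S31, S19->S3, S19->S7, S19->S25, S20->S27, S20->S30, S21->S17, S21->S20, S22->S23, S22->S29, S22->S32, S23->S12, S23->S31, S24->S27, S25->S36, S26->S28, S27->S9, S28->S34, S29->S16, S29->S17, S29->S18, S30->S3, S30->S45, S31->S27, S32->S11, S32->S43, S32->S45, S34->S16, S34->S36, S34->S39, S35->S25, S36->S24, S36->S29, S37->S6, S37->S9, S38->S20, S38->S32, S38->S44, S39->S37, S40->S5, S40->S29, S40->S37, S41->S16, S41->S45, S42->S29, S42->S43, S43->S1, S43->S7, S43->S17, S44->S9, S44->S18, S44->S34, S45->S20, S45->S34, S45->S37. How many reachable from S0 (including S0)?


BFS from S0:
  layer 0: {S0}
  layer 1: {S4, S37}
  layer 2: {S6, S9, S36}
  layer 3: {S24, S29}
  layer 4: {S16, S17, S18, S27}
  layer 5: {S15, S25, S31}
  layer 6: {S19}
  layer 7: {S3, S7}
  layer 8: {S32}
  layer 9: {S11, S43, S45}
  layer 10: {S1, S20, S22, S26, S34}
  layer 11: {S23, S28, S30, S39}
  layer 12: {S12}
Reachable set: {S0, S1, S3, S4, S6, S7, S9, S11, S12, S15, S16, S17, S18, S19, S20, S22, S23, S24, S25, S26, S27, S28, S29, S30, S31, S32, S34, S36, S37, S39, S43, S45}
Count = 32

32


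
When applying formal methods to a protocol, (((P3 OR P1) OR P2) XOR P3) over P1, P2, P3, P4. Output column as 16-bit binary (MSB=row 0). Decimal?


Formula: (((P3 OR P1) OR P2) XOR P3) over P1, P2, P3, P4 (16 rows)
Evaluate each row (bits = P1,P2,P3,P4, MSB first):
  row 0 [0000]: (((0 OR 0) OR 0) XOR 0) -> 0
  row 1 [0001]: (((0 OR 0) OR 0) XOR 0) -> 0
  row 2 [0010]: (((1 OR 0) OR 0) XOR 1) -> 0
  row 3 [0011]: (((1 OR 0) OR 0) XOR 1) -> 0
  row 4 [0100]: (((0 OR 0) OR 1) XOR 0) -> 1
  row 5 [0101]: (((0 OR 0) OR 1) XOR 0) -> 1
  row 6 [0110]: (((1 OR 0) OR 1) XOR 1) -> 0
  row 7 [0111]: (((1 OR 0) OR 1) XOR 1) -> 0
  row 8 [1000]: (((0 OR 1) OR 0) XOR 0) -> 1
  row 9 [1001]: (((0 OR 1) OR 0) XOR 0) -> 1
  row 10 [1010]: (((1 OR 1) OR 0) XOR 1) -> 0
  row 11 [1011]: (((1 OR 1) OR 0) XOR 1) -> 0
  row 12 [1100]: (((0 OR 1) OR 1) XOR 0) -> 1
  row 13 [1101]: (((0 OR 1) OR 1) XOR 0) -> 1
  row 14 [1110]: (((1 OR 1) OR 1) XOR 1) -> 0
  row 15 [1111]: (((1 OR 1) OR 1) XOR 1) -> 0
Full result column, 4 rows per line (P1,P2 fixed per line; P3,P4 runs 00..11 left to right):
  rows 0-3 [P1,P2=00]: 0000  = hex 0
  rows 4-7 [P1,P2=01]: 1100  = hex C
  rows 8-11 [P1,P2=10]: 1100  = hex C
  rows 12-15 [P1,P2=11]: 1100  = hex C
Output column (row 0 .. row 15) = 0000110011001100
Output column grouped in 4s = 0000 1100 1100 1100 = 0x0CCC
Convert to decimal digit by digit (value = value*16 + digit):
  0 -> 0
  0*16 + 12 (C) = 12
  12*16 + 12 (C) = 204
  204*16 + 12 (C) = 3276
Decimal = 3276

3276


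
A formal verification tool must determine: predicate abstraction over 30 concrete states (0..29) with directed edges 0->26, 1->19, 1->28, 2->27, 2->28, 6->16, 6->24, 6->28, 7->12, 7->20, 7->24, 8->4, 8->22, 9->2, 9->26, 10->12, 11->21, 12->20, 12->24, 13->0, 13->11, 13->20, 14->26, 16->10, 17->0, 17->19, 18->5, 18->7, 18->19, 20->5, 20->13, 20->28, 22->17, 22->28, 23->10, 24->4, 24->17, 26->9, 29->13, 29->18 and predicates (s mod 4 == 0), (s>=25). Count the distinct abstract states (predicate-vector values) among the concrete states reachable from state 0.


BFS from 0:
Concrete reachable: {0, 2, 9, 26, 27, 28}
Abstract via predicates (s mod 4 == 0), (s>=25):
  (0,0) <- {2, 9}
  (0,1) <- {26, 27}
  (1,0) <- {0}
  (1,1) <- {28}
Distinct abstract states = 4

4


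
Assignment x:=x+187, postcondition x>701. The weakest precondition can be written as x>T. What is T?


Formula: wp(x:=E, P) = P[E/x] (substitute E for x in postcondition)
Step 1: Postcondition: x>701
Step 2: Substitute x+187 for x: x+187>701
Step 3: Solve for x: x > 701-187 = 514

514


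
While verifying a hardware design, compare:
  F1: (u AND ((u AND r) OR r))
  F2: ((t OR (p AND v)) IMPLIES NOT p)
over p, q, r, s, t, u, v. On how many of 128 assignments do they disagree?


F1 = (u AND ((u AND r) OR r))
F2 = ((t OR (p AND v)) IMPLIES NOT p)
Evaluate both on each of 128 rows (bits = p,q,r,s,t,u,v):
  row 0 [0000000]: F1=0 F2=1 (differ) -> 1
  row 1 [0000001]: F1=0 F2=1 (differ) -> 1
  row 2 [0000010]: F1=0 F2=1 (differ) -> 1
  row 3 [0000011]: F1=0 F2=1 (differ) -> 1
  row 4 [0000100]: F1=0 F2=1 (differ) -> 1
  (every remaining row is evaluated the same way; all 128 results are listed next)
Full result column, 8 rows per line (p,q,r,s fixed per line; t,u,v runs 000..111 left to right):
  rows 0-7 [p,q,r,s=0000]: 11111111  (ones: 8)
  rows 8-15 [p,q,r,s=0001]: 11111111  (ones: 8)
  rows 16-23 [p,q,r,s=0010]: 11001100  (ones: 4)
  rows 24-31 [p,q,r,s=0011]: 11001100  (ones: 4)
  rows 32-39 [p,q,r,s=0100]: 11111111  (ones: 8)
  rows 40-47 [p,q,r,s=0101]: 11111111  (ones: 8)
  rows 48-55 [p,q,r,s=0110]: 11001100  (ones: 4)
  rows 56-63 [p,q,r,s=0111]: 11001100  (ones: 4)
  rows 64-71 [p,q,r,s=1000]: 10100000  (ones: 2)
  rows 72-79 [p,q,r,s=1001]: 10100000  (ones: 2)
  rows 80-87 [p,q,r,s=1010]: 10010011  (ones: 4)
  rows 88-95 [p,q,r,s=1011]: 10010011  (ones: 4)
  rows 96-103 [p,q,r,s=1100]: 10100000  (ones: 2)
  rows 104-111 [p,q,r,s=1101]: 10100000  (ones: 2)
  rows 112-119 [p,q,r,s=1110]: 10010011  (ones: 4)
  rows 120-127 [p,q,r,s=1111]: 10010011  (ones: 4)
Disagreements = 8+8+4+4+8+8+4+4+2+2+4+4+2+2+4+4 = 72

72


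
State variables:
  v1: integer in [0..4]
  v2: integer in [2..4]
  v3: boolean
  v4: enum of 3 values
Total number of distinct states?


State space = product of domain sizes of all variables.
Domain sizes:
  v1 (integer in [0..4]): 5
  v2 (integer in [2..4]): 3
  v3 (boolean): 2
  v4 (enum of 3 values): 3
Product = 5 * 3 * 2 * 3 = 90

90


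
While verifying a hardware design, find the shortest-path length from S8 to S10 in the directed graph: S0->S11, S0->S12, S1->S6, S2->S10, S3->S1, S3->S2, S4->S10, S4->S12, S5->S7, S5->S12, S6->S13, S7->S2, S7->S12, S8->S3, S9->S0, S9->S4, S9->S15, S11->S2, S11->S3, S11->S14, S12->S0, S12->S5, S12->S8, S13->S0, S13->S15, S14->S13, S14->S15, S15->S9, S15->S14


BFS layer-by-layer from S8:
  dist 0: {S8}
  dist 1: {S3}
  dist 2: {S1, S2}
  dist 3: {S6, S10}
  -> S10 reached at distance 3
Shortest path length = 3

3


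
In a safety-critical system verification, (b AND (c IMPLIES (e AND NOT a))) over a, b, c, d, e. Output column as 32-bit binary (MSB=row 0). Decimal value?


Formula: (b AND (c IMPLIES (e AND NOT a))) over a, b, c, d, e (32 rows)
Evaluate each row (bits = a,b,c,d,e, MSB first):
  row 0 [00000]: (0 AND (0 IMPLIES (0 AND NOT 0))) -> 0
  row 1 [00001]: (0 AND (0 IMPLIES (1 AND NOT 0))) -> 0
  row 2 [00010]: (0 AND (0 IMPLIES (0 AND NOT 0))) -> 0
  row 3 [00011]: (0 AND (0 IMPLIES (1 AND NOT 0))) -> 0
  row 4 [00100]: (0 AND (1 IMPLIES (0 AND NOT 0))) -> 0
  row 5 [00101]: (0 AND (1 IMPLIES (1 AND NOT 0))) -> 0
  row 6 [00110]: (0 AND (1 IMPLIES (0 AND NOT 0))) -> 0
  row 7 [00111]: (0 AND (1 IMPLIES (1 AND NOT 0))) -> 0
  row 8 [01000]: (1 AND (0 IMPLIES (0 AND NOT 0))) -> 1
  row 9 [01001]: (1 AND (0 IMPLIES (1 AND NOT 0))) -> 1
  row 10 [01010]: (1 AND (0 IMPLIES (0 AND NOT 0))) -> 1
  row 11 [01011]: (1 AND (0 IMPLIES (1 AND NOT 0))) -> 1
  row 12 [01100]: (1 AND (1 IMPLIES (0 AND NOT 0))) -> 0
  row 13 [01101]: (1 AND (1 IMPLIES (1 AND NOT 0))) -> 1
  row 14 [01110]: (1 AND (1 IMPLIES (0 AND NOT 0))) -> 0
  row 15 [01111]: (1 AND (1 IMPLIES (1 AND NOT 0))) -> 1
  row 16 [10000]: (0 AND (0 IMPLIES (0 AND NOT 1))) -> 0
  row 17 [10001]: (0 AND (0 IMPLIES (1 AND NOT 1))) -> 0
  row 18 [10010]: (0 AND (0 IMPLIES (0 AND NOT 1))) -> 0
  row 19 [10011]: (0 AND (0 IMPLIES (1 AND NOT 1))) -> 0
  row 20 [10100]: (0 AND (1 IMPLIES (0 AND NOT 1))) -> 0
  row 21 [10101]: (0 AND (1 IMPLIES (1 AND NOT 1))) -> 0
  row 22 [10110]: (0 AND (1 IMPLIES (0 AND NOT 1))) -> 0
  row 23 [10111]: (0 AND (1 IMPLIES (1 AND NOT 1))) -> 0
  row 24 [11000]: (1 AND (0 IMPLIES (0 AND NOT 1))) -> 1
  row 25 [11001]: (1 AND (0 IMPLIES (1 AND NOT 1))) -> 1
  row 26 [11010]: (1 AND (0 IMPLIES (0 AND NOT 1))) -> 1
  row 27 [11011]: (1 AND (0 IMPLIES (1 AND NOT 1))) -> 1
  row 28 [11100]: (1 AND (1 IMPLIES (0 AND NOT 1))) -> 0
  row 29 [11101]: (1 AND (1 IMPLIES (1 AND NOT 1))) -> 0
  row 30 [11110]: (1 AND (1 IMPLIES (0 AND NOT 1))) -> 0
  row 31 [11111]: (1 AND (1 IMPLIES (1 AND NOT 1))) -> 0
Full result column, 4 rows per line (a,b,c fixed per line; d,e runs 00..11 left to right):
  rows 0-3 [a,b,c=000]: 0000  = hex 0
  rows 4-7 [a,b,c=001]: 0000  = hex 0
  rows 8-11 [a,b,c=010]: 1111  = hex F
  rows 12-15 [a,b,c=011]: 0101  = hex 5
  rows 16-19 [a,b,c=100]: 0000  = hex 0
  rows 20-23 [a,b,c=101]: 0000  = hex 0
  rows 24-27 [a,b,c=110]: 1111  = hex F
  rows 28-31 [a,b,c=111]: 0000  = hex 0
Output column (row 0 .. row 31) = 00000000111101010000000011110000
Output column grouped in 4s = 0000 0000 1111 0101 0000 0000 1111 0000 = 0x00F500F0
Convert to decimal digit by digit (value = value*16 + digit):
  0 -> 0
  0*16 + 0 = 0
  0*16 + 15 (F) = 15
  15*16 + 5 = 245
  245*16 + 0 = 3920
  3920*16 + 0 = 62720
  62720*16 + 15 (F) = 1003535
  1003535*16 + 0 = 16056560
Decimal = 16056560

16056560


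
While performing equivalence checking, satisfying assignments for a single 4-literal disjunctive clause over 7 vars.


Step 1: Total=2^7=128
Step 2: Unsat when all 4 false: 2^3=8
Step 3: Sat=128-8=120

120


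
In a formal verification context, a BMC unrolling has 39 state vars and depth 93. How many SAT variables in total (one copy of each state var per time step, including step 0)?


BMC unrolls to depth k, creating one copy of each state var for steps 0..k.
Step count = 93 + 1 = 94 (steps 0 through 93)
Vars per step = 39
Total = 39 * 94 = 3666

3666


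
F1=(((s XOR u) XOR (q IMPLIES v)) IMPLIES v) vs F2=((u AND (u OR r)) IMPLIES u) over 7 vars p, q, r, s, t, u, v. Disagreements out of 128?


F1 = (((s XOR u) XOR (q IMPLIES v)) IMPLIES v)
F2 = ((u AND (u OR r)) IMPLIES u)
Evaluate both on each of 128 rows (bits = p,q,r,s,t,u,v):
  row 0 [0000000]: F1=0 F2=1 (differ) -> 1
  row 1 [0000001]: F1=1 F2=1 -> 0
  row 2 [0000010]: F1=1 F2=1 -> 0
  row 3 [0000011]: F1=1 F2=1 -> 0
  row 4 [0000100]: F1=0 F2=1 (differ) -> 1
  (every remaining row is evaluated the same way; all 128 results are listed next)
Full result column, 8 rows per line (p,q,r,s fixed per line; t,u,v runs 000..111 left to right):
  rows 0-7 [p,q,r,s=0000]: 10001000  (ones: 2)
  rows 8-15 [p,q,r,s=0001]: 00100010  (ones: 2)
  rows 16-23 [p,q,r,s=0010]: 10001000  (ones: 2)
  rows 24-31 [p,q,r,s=0011]: 00100010  (ones: 2)
  rows 32-39 [p,q,r,s=0100]: 00100010  (ones: 2)
  rows 40-47 [p,q,r,s=0101]: 10001000  (ones: 2)
  rows 48-55 [p,q,r,s=0110]: 00100010  (ones: 2)
  rows 56-63 [p,q,r,s=0111]: 10001000  (ones: 2)
  rows 64-71 [p,q,r,s=1000]: 10001000  (ones: 2)
  rows 72-79 [p,q,r,s=1001]: 00100010  (ones: 2)
  rows 80-87 [p,q,r,s=1010]: 10001000  (ones: 2)
  rows 88-95 [p,q,r,s=1011]: 00100010  (ones: 2)
  rows 96-103 [p,q,r,s=1100]: 00100010  (ones: 2)
  rows 104-111 [p,q,r,s=1101]: 10001000  (ones: 2)
  rows 112-119 [p,q,r,s=1110]: 00100010  (ones: 2)
  rows 120-127 [p,q,r,s=1111]: 10001000  (ones: 2)
Disagreements = 2+2+2+2+2+2+2+2+2+2+2+2+2+2+2+2 = 32

32


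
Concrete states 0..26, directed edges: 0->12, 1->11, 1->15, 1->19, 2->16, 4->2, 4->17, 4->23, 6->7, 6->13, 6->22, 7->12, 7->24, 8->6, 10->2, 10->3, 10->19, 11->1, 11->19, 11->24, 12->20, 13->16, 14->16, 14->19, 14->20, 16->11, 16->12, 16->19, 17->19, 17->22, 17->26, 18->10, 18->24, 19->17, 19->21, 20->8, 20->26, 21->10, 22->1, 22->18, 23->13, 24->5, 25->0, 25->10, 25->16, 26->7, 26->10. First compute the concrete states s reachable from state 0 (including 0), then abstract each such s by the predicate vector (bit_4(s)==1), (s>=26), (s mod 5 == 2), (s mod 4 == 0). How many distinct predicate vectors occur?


BFS from 0:
Concrete reachable: {0, 1, 2, 3, 5, 6, 7, 8, 10, 11, 12, 13, 15, 16, 17, 18, 19, 20, 21, 22, 24, 26}
Abstract via predicates (bit_4(s)==1), (s>=26), (s mod 5 == 2), (s mod 4 == 0):
  (0,0,0,0) <- {1, 3, 5, 6, 10, 11, 13, 15}
  (0,0,0,1) <- {0, 8}
  (0,0,1,0) <- {2, 7}
  (0,0,1,1) <- {12}
  (1,0,0,0) <- {18, 19, 21}
  (1,0,0,1) <- {16, 20, 24}
  (1,0,1,0) <- {17, 22}
  (1,1,0,0) <- {26}
Distinct abstract states = 8

8


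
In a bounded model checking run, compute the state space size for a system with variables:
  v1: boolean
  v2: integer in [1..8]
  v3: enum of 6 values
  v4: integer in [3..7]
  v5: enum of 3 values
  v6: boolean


State space = product of domain sizes of all variables.
Domain sizes:
  v1 (boolean): 2
  v2 (integer in [1..8]): 8
  v3 (enum of 6 values): 6
  v4 (integer in [3..7]): 5
  v5 (enum of 3 values): 3
  v6 (boolean): 2
Product = 2 * 8 * 6 * 5 * 3 * 2 = 2880

2880


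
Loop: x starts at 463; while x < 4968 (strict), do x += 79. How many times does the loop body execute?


Step 1: x goes from 463 toward 4968 by 79; the body runs while x<4968, so iterations = ceil((bound-start)/step)
Step 2: Distance=4505
Step 3: ceil(4505/79)=58

58


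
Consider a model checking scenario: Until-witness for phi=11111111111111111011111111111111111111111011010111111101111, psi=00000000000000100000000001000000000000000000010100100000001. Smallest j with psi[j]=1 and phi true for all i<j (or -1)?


(phi U psi) at 0: need smallest j with psi[j]=1 and phi[i]=1 for all i in [0,j).
Scan from step 0:
  step 0: phi=1, psi=0 -> continue
  step 1: phi=1, psi=0 -> continue
  step 2: phi=1, psi=0 -> continue
  step 3: phi=1, psi=0 -> continue
  step 14: psi=1 and phi held for [0,14) -> witness found
Witness step = 14

14


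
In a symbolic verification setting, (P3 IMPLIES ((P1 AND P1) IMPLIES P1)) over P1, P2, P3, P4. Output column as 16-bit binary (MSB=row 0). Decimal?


Formula: (P3 IMPLIES ((P1 AND P1) IMPLIES P1)) over P1, P2, P3, P4 (16 rows)
Evaluate each row (bits = P1,P2,P3,P4, MSB first):
  row 0 [0000]: (0 IMPLIES ((0 AND 0) IMPLIES 0)) -> 1
  row 1 [0001]: (0 IMPLIES ((0 AND 0) IMPLIES 0)) -> 1
  row 2 [0010]: (1 IMPLIES ((0 AND 0) IMPLIES 0)) -> 1
  row 3 [0011]: (1 IMPLIES ((0 AND 0) IMPLIES 0)) -> 1
  row 4 [0100]: (0 IMPLIES ((0 AND 0) IMPLIES 0)) -> 1
  row 5 [0101]: (0 IMPLIES ((0 AND 0) IMPLIES 0)) -> 1
  row 6 [0110]: (1 IMPLIES ((0 AND 0) IMPLIES 0)) -> 1
  row 7 [0111]: (1 IMPLIES ((0 AND 0) IMPLIES 0)) -> 1
  row 8 [1000]: (0 IMPLIES ((1 AND 1) IMPLIES 1)) -> 1
  row 9 [1001]: (0 IMPLIES ((1 AND 1) IMPLIES 1)) -> 1
  row 10 [1010]: (1 IMPLIES ((1 AND 1) IMPLIES 1)) -> 1
  row 11 [1011]: (1 IMPLIES ((1 AND 1) IMPLIES 1)) -> 1
  row 12 [1100]: (0 IMPLIES ((1 AND 1) IMPLIES 1)) -> 1
  row 13 [1101]: (0 IMPLIES ((1 AND 1) IMPLIES 1)) -> 1
  row 14 [1110]: (1 IMPLIES ((1 AND 1) IMPLIES 1)) -> 1
  row 15 [1111]: (1 IMPLIES ((1 AND 1) IMPLIES 1)) -> 1
Full result column, 4 rows per line (P1,P2 fixed per line; P3,P4 runs 00..11 left to right):
  rows 0-3 [P1,P2=00]: 1111  = hex F
  rows 4-7 [P1,P2=01]: 1111  = hex F
  rows 8-11 [P1,P2=10]: 1111  = hex F
  rows 12-15 [P1,P2=11]: 1111  = hex F
Output column (row 0 .. row 15) = 1111111111111111
Output column grouped in 4s = 1111 1111 1111 1111 = 0xFFFF
Convert to decimal digit by digit (value = value*16 + digit):
  F -> 15
  15*16 + 15 (F) = 255
  255*16 + 15 (F) = 4095
  4095*16 + 15 (F) = 65535
Decimal = 65535

65535


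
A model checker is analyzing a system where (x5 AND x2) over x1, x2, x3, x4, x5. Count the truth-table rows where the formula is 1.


Formula: (x5 AND x2) over 5 vars (32 rows)
Evaluate each row (x1, x2, x3, x4, x5 as bits, MSB first):
  row 0 [00000]: (0 AND 0) -> 0
  row 1 [00001]: (1 AND 0) -> 0
  row 2 [00010]: (0 AND 0) -> 0
  row 3 [00011]: (1 AND 0) -> 0
  row 4 [00100]: (0 AND 0) -> 0
  row 5 [00101]: (1 AND 0) -> 0
  row 6 [00110]: (0 AND 0) -> 0
  row 7 [00111]: (1 AND 0) -> 0
  row 8 [01000]: (0 AND 1) -> 0
  row 9 [01001]: (1 AND 1) -> 1
  row 10 [01010]: (0 AND 1) -> 0
  row 11 [01011]: (1 AND 1) -> 1
  row 12 [01100]: (0 AND 1) -> 0
  row 13 [01101]: (1 AND 1) -> 1
  row 14 [01110]: (0 AND 1) -> 0
  row 15 [01111]: (1 AND 1) -> 1
  row 16 [10000]: (0 AND 0) -> 0
  row 17 [10001]: (1 AND 0) -> 0
  row 18 [10010]: (0 AND 0) -> 0
  row 19 [10011]: (1 AND 0) -> 0
  row 20 [10100]: (0 AND 0) -> 0
  row 21 [10101]: (1 AND 0) -> 0
  row 22 [10110]: (0 AND 0) -> 0
  row 23 [10111]: (1 AND 0) -> 0
  row 24 [11000]: (0 AND 1) -> 0
  row 25 [11001]: (1 AND 1) -> 1
  row 26 [11010]: (0 AND 1) -> 0
  row 27 [11011]: (1 AND 1) -> 1
  row 28 [11100]: (0 AND 1) -> 0
  row 29 [11101]: (1 AND 1) -> 1
  row 30 [11110]: (0 AND 1) -> 0
  row 31 [11111]: (1 AND 1) -> 1
Full result column, 8 rows per line (x1,x2 fixed per line; x3,x4,x5 runs 000..111 left to right):
  rows 0-7 [x1,x2=00]: 00000000  (ones: 0)
  rows 8-15 [x1,x2=01]: 01010101  (ones: 4)
  rows 16-23 [x1,x2=10]: 00000000  (ones: 0)
  rows 24-31 [x1,x2=11]: 01010101  (ones: 4)
Count of 1-rows = 0+4+0+4 = 8

8


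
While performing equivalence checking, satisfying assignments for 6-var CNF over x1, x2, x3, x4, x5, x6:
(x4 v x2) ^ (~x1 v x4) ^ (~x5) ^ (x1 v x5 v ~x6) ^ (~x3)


CNF with 5 clauses over 6 vars (64 assignments).
An assignment satisfies CNF iff every clause has >=1 true literal.
Check each row (bits = x1,x2,x3,x4,x5,x6; clause T/F shown):
  row 0 [000000]: clauses=FTTTT -> 0
  row 1 [000001]: clauses=FTTFT -> 0
  row 2 [000010]: clauses=FTFTT -> 0
  row 3 [000011]: clauses=FTFTT -> 0
  row 4 [000100]: clauses=TTTTT -> 1
  (every remaining row is evaluated the same way; all 64 results are listed next)
Full result column, 8 rows per line (x1,x2,x3 fixed per line; x4,x5,x6 runs 000..111 left to right):
  rows 0-7 [x1,x2,x3=000]: 00001000  (ones: 1)
  rows 8-15 [x1,x2,x3=001]: 00000000  (ones: 0)
  rows 16-23 [x1,x2,x3=010]: 10001000  (ones: 2)
  rows 24-31 [x1,x2,x3=011]: 00000000  (ones: 0)
  rows 32-39 [x1,x2,x3=100]: 00001100  (ones: 2)
  rows 40-47 [x1,x2,x3=101]: 00000000  (ones: 0)
  rows 48-55 [x1,x2,x3=110]: 00001100  (ones: 2)
  rows 56-63 [x1,x2,x3=111]: 00000000  (ones: 0)
Satisfying assignments = 1+0+2+0+2+0+2+0 = 7

7


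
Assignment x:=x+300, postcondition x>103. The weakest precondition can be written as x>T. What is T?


Formula: wp(x:=E, P) = P[E/x] (substitute E for x in postcondition)
Step 1: Postcondition: x>103
Step 2: Substitute x+300 for x: x+300>103
Step 3: Solve for x: x > 103-300 = -197

-197


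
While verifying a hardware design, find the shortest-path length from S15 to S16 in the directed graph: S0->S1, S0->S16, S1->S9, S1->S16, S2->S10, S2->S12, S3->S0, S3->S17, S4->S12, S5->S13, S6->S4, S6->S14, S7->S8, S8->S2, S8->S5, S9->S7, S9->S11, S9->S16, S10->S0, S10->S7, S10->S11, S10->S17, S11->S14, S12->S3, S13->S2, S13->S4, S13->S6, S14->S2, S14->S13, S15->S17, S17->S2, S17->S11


BFS layer-by-layer from S15:
  dist 0: {S15}
  dist 1: {S17}
  dist 2: {S2, S11}
  dist 3: {S10, S12, S14}
  dist 4: {S0, S3, S7, S13}
  dist 5: {S1, S4, S6, S8, S16}
  -> S16 reached at distance 5
Shortest path length = 5

5


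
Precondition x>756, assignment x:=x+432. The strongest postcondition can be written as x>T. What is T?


Formula: sp(P, x:=E) = exists old_x. (x = E[old_x/x]) AND P[old_x/x] (old_x is the value of x before the assignment; eliminate old_x by solving x = E[old_x/x] for old_x)
Step 1: Precondition P: x>756, i.e. old_x > 756
Step 2: Assignment gives x = old_x + 432, so old_x = x - 432
Step 3: Substitute into P: x - 432 > 756
Step 4: Simplify: x > 756+432 = 1188

1188


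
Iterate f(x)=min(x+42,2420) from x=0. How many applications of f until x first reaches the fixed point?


Step 1: x=0, cap=2420, increment=42
Step 2: x grows by 42 each step until capped at 2420; fixed point is x=2420
Step 3: iterations = ceil(2420/42) = 58

58


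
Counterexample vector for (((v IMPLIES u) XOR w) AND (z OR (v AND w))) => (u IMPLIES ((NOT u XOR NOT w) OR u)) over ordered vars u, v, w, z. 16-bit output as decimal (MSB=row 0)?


F1 = (((v IMPLIES u) XOR w) AND (z OR (v AND w)))
F2 = (u IMPLIES ((NOT u XOR NOT w) OR u))
Counterexample to F1=>F2 is where F1=1 and F2=0.
Evaluate each row (bits = u,v,w,z, MSB first):
  row 0 [0000]: F1=0 F2=1 -> F1&~F2 -> 0
  row 1 [0001]: F1=1 F2=1 -> F1&~F2 -> 0
  row 2 [0010]: F1=0 F2=1 -> F1&~F2 -> 0
  row 3 [0011]: F1=0 F2=1 -> F1&~F2 -> 0
  row 4 [0100]: F1=0 F2=1 -> F1&~F2 -> 0
  row 5 [0101]: F1=0 F2=1 -> F1&~F2 -> 0
  row 6 [0110]: F1=1 F2=1 -> F1&~F2 -> 0
  row 7 [0111]: F1=1 F2=1 -> F1&~F2 -> 0
  row 8 [1000]: F1=0 F2=1 -> F1&~F2 -> 0
  row 9 [1001]: F1=1 F2=1 -> F1&~F2 -> 0
  row 10 [1010]: F1=0 F2=1 -> F1&~F2 -> 0
  row 11 [1011]: F1=0 F2=1 -> F1&~F2 -> 0
  row 12 [1100]: F1=0 F2=1 -> F1&~F2 -> 0
  row 13 [1101]: F1=1 F2=1 -> F1&~F2 -> 0
  row 14 [1110]: F1=0 F2=1 -> F1&~F2 -> 0
  row 15 [1111]: F1=0 F2=1 -> F1&~F2 -> 0
Full result column, 4 rows per line (u,v fixed per line; w,z runs 00..11 left to right):
  rows 0-3 [u,v=00]: 0000  = hex 0
  rows 4-7 [u,v=01]: 0000  = hex 0
  rows 8-11 [u,v=10]: 0000  = hex 0
  rows 12-15 [u,v=11]: 0000  = hex 0
Counterexample vector (row 0 .. row 15) = 0000000000000000
Output column grouped in 4s = 0000 0000 0000 0000 = 0x0000
Convert to decimal digit by digit (value = value*16 + digit):
  0 -> 0
  0*16 + 0 = 0
  0*16 + 0 = 0
  0*16 + 0 = 0
Decimal = 0

0


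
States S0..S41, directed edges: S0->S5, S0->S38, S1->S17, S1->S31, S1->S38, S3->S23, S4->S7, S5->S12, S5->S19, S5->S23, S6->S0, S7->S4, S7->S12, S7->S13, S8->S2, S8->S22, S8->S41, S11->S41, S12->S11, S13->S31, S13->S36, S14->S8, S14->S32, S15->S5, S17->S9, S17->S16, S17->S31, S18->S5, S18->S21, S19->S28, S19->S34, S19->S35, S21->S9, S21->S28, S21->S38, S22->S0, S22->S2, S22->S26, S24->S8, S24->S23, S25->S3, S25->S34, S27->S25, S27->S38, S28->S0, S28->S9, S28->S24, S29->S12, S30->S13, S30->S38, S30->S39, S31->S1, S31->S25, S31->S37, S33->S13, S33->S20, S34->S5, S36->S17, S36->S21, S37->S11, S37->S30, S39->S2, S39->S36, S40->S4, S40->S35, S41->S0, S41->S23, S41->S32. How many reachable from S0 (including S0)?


BFS from S0:
  layer 0: {S0}
  layer 1: {S5, S38}
  layer 2: {S12, S19, S23}
  layer 3: {S11, S28, S34, S35}
  layer 4: {S9, S24, S41}
  layer 5: {S8, S32}
  layer 6: {S2, S22}
  layer 7: {S26}
Reachable set: {S0, S2, S5, S8, S9, S11, S12, S19, S22, S23, S24, S26, S28, S32, S34, S35, S38, S41}
Count = 18

18


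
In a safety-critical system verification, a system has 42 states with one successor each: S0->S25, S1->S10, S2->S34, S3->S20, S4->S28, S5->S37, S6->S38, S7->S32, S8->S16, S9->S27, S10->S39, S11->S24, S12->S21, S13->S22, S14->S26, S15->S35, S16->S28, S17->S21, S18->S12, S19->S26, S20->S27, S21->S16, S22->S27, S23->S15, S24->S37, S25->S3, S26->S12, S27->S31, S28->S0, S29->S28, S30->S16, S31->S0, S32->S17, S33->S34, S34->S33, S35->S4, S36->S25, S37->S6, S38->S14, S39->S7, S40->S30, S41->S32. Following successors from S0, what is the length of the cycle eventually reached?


Trace from S0 until a state repeats:
  S0 -> S25 -> S3 -> S20 -> S27 -> S31 -> S0
S0 first seen at step 0, revisited at step 6.
Cycle length = 6 - 0 = 6

6
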